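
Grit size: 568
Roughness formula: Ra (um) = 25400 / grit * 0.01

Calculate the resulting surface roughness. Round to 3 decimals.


Ra = 25400 / 568 * 0.01
= 0.447 um

0.447


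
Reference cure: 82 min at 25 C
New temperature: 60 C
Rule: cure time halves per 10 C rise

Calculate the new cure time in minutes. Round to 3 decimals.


factor = 2^((60-25)/10) = 11.3137
t_new = 82 / 11.3137 = 7.248 min

7.248


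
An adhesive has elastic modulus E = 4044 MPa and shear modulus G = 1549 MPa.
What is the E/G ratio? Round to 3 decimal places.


E/G = 4044 / 1549 = 2.611

2.611


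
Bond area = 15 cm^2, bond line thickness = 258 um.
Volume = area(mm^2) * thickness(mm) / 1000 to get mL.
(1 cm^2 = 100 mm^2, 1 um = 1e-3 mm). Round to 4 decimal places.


area_mm2 = 15 * 100 = 1500
blt_mm = 258 * 1e-3 = 0.258
vol_mm3 = 1500 * 0.258 = 387.0
vol_mL = 387.0 / 1000 = 0.3870 mL

0.3870


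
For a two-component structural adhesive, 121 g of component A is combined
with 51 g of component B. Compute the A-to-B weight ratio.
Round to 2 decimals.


Weight ratio A:B = 121 / 51
= 2.37

2.37


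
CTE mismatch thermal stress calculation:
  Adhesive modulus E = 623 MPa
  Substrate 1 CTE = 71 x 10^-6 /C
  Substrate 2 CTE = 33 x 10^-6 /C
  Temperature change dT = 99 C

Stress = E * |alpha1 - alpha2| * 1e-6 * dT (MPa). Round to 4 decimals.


delta_alpha = |71 - 33| = 38 x 10^-6/C
Stress = 623 * 38e-6 * 99
= 2.3437 MPa

2.3437


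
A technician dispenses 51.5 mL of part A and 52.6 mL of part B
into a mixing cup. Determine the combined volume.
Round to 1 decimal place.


Combined volume = 51.5 + 52.6
= 104.1 mL

104.1


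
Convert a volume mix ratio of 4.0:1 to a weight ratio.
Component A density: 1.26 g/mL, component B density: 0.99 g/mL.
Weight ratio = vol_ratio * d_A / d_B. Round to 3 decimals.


= 4.0 * 1.26 / 0.99 = 5.091

5.091


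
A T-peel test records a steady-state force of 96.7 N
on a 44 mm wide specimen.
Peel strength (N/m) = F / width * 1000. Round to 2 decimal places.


Peel strength = 96.7 / 44 * 1000
= 2197.73 N/m

2197.73


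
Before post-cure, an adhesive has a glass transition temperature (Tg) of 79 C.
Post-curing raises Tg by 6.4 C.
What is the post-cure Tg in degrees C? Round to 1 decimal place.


Tg_post = Tg_base + delta_Tg
= 79 + 6.4
= 85.4 C

85.4


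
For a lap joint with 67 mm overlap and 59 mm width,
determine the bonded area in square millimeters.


Area = 67 * 59 = 3953 mm^2

3953


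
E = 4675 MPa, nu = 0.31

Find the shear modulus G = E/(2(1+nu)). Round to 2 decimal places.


G = 4675 / (2 * 1.31)
= 1784.35 MPa

1784.35


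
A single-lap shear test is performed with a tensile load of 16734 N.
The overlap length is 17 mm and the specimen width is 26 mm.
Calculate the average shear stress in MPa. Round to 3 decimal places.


Shear stress = F / (overlap * width)
= 16734 / (17 * 26)
= 16734 / 442
= 37.860 MPa

37.860


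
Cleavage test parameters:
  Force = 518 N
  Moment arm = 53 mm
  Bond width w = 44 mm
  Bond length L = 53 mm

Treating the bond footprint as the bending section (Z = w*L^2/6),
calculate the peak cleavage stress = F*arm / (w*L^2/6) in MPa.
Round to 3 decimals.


M = 518 * 53 = 27454 N*mm
Z = 44 * 53^2 / 6 = 123596 / 6 mm^3
sigma = M / Z = 6 * 27454 / 123596 = 164724 / 123596
= 1.333 MPa

1.333


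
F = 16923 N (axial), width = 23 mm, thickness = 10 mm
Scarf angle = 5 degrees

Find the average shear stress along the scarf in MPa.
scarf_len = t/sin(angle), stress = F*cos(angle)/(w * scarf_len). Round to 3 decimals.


scarf_len = 10/sin(5 deg) = 114.7371
cos(5 deg) = 0.996195
stress = 16923*0.996195/(23*114.7371) = 6.388 MPa

6.388


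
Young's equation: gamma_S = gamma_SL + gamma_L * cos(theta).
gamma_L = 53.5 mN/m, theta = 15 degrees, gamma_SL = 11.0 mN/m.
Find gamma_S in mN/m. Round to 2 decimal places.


cos(15 deg) = 0.965926
gamma_S = 11.0 + 53.5 * 0.965926
= 62.68 mN/m

62.68


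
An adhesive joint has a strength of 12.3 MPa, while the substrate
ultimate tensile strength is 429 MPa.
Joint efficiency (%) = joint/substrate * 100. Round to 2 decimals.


Efficiency = 12.3 / 429 * 100
= 2.87%

2.87


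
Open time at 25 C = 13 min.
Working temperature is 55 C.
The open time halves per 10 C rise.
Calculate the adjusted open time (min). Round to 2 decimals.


factor = 2^((55 - 25) / 10) = 8.0000
ot = 13 / 8.0000 = 1.63 min

1.63


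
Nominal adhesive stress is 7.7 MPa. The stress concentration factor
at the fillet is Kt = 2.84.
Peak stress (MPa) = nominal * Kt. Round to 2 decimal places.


Peak = 7.7 * 2.84 = 21.87 MPa

21.87


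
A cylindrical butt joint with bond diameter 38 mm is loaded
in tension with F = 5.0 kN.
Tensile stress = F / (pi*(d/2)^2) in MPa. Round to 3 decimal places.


Area = pi * (38/2)^2 = 1134.1149 mm^2
Stress = 5.0*1000 / 1134.1149
= 4.409 MPa

4.409


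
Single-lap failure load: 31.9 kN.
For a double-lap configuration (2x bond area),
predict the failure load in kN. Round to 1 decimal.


Failure load = 31.9 * 2 = 63.8 kN

63.8


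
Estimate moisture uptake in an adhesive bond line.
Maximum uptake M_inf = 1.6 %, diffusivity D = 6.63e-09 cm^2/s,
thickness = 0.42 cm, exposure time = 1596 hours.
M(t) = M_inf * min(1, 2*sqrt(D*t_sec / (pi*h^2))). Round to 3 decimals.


Convert time: 1596 h = 5745600 s
ratio = min(1, 2*sqrt(6.63e-09*5745600/(pi*0.42^2)))
= 0.524361
M(t) = 1.6 * 0.524361 = 0.839%

0.839


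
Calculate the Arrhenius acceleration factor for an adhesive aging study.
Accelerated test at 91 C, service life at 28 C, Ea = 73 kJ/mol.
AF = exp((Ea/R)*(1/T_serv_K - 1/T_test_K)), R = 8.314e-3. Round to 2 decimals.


T_test = 364.15 K, T_serv = 301.15 K
Ea/R = 73 / 0.008314 = 8780.37
AF = exp(8780.37 * (1/301.15 - 1/364.15))
= 155.12

155.12


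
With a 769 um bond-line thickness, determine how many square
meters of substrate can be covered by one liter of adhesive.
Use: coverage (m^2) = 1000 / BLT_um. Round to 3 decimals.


Coverage = 1000 / 769 = 1.300 m^2

1.300


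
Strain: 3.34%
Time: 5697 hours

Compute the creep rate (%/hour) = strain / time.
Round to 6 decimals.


Creep rate = 3.34 / 5697
= 0.000586 %/h

0.000586


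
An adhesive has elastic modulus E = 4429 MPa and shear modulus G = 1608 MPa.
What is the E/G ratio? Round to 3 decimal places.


E/G = 4429 / 1608 = 2.754

2.754


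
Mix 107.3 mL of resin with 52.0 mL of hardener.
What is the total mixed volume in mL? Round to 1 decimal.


Total = 107.3 + 52.0 = 159.3 mL

159.3


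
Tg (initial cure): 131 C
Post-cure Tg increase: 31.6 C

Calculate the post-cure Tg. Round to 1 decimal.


Post-cure Tg = 131 + 31.6 = 162.6 C

162.6


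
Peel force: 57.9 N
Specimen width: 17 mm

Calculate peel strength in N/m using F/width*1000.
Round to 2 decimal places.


Peel strength = 57.9 / 17 * 1000 = 3405.88 N/m

3405.88


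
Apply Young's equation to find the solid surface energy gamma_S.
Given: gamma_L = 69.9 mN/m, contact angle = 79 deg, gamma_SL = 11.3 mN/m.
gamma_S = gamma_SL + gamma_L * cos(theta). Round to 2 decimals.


theta_rad = 79 * pi/180 = 1.378810
gamma_S = 11.3 + 69.9 * cos(1.378810)
= 24.64 mN/m

24.64


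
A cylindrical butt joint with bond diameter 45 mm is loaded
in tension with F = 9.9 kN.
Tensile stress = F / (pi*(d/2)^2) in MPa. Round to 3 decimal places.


Area = pi * (45/2)^2 = 1590.4313 mm^2
Stress = 9.9*1000 / 1590.4313
= 6.225 MPa

6.225


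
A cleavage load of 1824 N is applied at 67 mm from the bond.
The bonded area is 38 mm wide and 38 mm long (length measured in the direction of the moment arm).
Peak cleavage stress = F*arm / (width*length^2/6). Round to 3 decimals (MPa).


Moment = 1824 * 67 = 122208 N*mm
Section modulus = 38 * 1444 / 6 = 54872 / 6 mm^3
Stress = 122208 / (54872 / 6) = 733248 / 54872
= 13.363 MPa

13.363


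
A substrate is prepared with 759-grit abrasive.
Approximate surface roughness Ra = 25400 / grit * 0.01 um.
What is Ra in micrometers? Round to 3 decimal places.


Ra = 25400 / 759 * 0.01 = 0.335 um

0.335


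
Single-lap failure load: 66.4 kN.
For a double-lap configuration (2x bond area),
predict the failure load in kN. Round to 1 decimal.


Failure load = 66.4 * 2 = 132.8 kN

132.8


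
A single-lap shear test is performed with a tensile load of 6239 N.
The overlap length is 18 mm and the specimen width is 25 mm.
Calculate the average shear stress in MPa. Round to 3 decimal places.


Shear stress = F / (overlap * width)
= 6239 / (18 * 25)
= 6239 / 450
= 13.864 MPa

13.864


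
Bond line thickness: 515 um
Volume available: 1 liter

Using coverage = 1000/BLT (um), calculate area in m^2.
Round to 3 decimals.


1 L = 1e6 mm^3, thickness = 515 um = 0.515 mm
Area = 1e6 / 0.515 mm^2 = (1e6 / 0.515) / 1e6 m^2 = 1000 / 515 m^2
= 1.942 m^2

1.942


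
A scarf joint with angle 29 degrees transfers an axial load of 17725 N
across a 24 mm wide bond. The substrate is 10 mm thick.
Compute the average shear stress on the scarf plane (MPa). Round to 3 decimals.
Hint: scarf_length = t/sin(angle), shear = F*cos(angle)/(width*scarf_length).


scarf_length = 10 / sin(29 deg) = 20.6267 mm
cos(29 deg) = 0.874620
shear stress = 17725 * 0.874620 / (24 * 20.6267)
= 31.316 MPa

31.316


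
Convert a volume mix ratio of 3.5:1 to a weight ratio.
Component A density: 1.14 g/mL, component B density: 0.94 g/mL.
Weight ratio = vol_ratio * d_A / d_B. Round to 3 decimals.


= 3.5 * 1.14 / 0.94 = 4.245

4.245


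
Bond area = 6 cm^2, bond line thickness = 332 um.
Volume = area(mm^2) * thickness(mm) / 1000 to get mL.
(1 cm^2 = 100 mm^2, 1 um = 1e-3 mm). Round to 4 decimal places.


area_mm2 = 6 * 100 = 600
blt_mm = 332 * 1e-3 = 0.332
vol_mm3 = 600 * 0.332 = 199.2
vol_mL = 199.2 / 1000 = 0.1992 mL

0.1992


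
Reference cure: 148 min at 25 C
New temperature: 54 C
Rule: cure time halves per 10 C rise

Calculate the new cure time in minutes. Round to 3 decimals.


factor = 2^((54-25)/10) = 7.4643
t_new = 148 / 7.4643 = 19.828 min

19.828


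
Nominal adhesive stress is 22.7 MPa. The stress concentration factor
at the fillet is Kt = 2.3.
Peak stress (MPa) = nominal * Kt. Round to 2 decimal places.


Peak = 22.7 * 2.3 = 52.21 MPa

52.21


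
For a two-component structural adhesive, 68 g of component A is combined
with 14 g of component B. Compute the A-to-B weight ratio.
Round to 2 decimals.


Weight ratio A:B = 68 / 14
= 4.86

4.86


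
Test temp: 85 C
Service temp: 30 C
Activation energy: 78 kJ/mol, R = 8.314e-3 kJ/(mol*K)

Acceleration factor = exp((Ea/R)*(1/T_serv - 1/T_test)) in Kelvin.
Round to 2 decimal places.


AF = exp((78/0.008314)*(1/303.15 - 1/358.15))
= 115.88

115.88


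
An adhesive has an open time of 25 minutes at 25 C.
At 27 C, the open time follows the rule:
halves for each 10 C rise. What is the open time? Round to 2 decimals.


Factor = 2^((27-25)/10) = 1.1487
Open time = 25 / 1.1487 = 21.76 min

21.76


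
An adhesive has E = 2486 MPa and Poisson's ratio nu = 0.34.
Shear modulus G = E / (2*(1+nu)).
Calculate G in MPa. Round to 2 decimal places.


G = 2486 / (2*(1+0.34))
= 2486 / 2.68
= 927.61 MPa

927.61


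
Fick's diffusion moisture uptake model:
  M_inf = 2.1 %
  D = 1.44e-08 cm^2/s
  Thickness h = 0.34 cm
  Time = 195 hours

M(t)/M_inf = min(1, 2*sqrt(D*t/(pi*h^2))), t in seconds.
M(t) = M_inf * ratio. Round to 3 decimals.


t_sec = 195 * 3600 = 702000
ratio = 2*sqrt(1.44e-08*702000/(pi*0.34^2))
= min(1, 0.333677)
= 0.333677
M(t) = 2.1 * 0.333677 = 0.701 %

0.701


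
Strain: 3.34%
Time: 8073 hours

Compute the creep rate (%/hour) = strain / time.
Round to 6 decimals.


Creep rate = 3.34 / 8073
= 0.000414 %/h

0.000414


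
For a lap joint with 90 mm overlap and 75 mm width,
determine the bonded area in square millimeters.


Area = 90 * 75 = 6750 mm^2

6750


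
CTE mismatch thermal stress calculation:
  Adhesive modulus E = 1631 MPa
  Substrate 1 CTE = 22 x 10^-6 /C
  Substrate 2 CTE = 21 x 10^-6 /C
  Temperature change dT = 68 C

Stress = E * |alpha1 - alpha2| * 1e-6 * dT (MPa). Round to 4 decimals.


delta_alpha = |22 - 21| = 1 x 10^-6/C
Stress = 1631 * 1e-6 * 68
= 0.1109 MPa

0.1109


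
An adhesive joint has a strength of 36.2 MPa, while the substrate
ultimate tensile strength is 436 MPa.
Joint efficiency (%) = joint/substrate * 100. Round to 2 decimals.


Efficiency = 36.2 / 436 * 100
= 8.30%

8.30


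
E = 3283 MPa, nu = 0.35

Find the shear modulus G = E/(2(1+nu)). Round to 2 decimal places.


G = 3283 / (2 * 1.35)
= 1215.93 MPa

1215.93


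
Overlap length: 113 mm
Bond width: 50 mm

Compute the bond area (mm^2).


Bond area = 113 * 50 = 5650 mm^2

5650


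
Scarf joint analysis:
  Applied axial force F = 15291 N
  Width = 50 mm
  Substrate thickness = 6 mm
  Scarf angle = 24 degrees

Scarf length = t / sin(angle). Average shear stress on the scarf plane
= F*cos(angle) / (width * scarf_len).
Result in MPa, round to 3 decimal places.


Scarf length = 6 / sin(24 deg) = 14.7516 mm
cos(24 deg) = 0.913545
Shear = 15291 * 0.913545 / (50 * 14.7516)
= 18.939 MPa

18.939


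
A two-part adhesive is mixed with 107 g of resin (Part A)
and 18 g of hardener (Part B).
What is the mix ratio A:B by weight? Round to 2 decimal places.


Mix ratio = mass_A / mass_B
= 107 / 18
= 5.94

5.94


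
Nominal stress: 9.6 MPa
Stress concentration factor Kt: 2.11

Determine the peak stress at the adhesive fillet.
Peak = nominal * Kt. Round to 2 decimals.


Peak stress = 9.6 * 2.11
= 20.26 MPa

20.26


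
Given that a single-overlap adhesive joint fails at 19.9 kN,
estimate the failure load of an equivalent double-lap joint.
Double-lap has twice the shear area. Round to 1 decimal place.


Double-lap factor = 2
Expected load = 19.9 * 2 = 39.8 kN

39.8


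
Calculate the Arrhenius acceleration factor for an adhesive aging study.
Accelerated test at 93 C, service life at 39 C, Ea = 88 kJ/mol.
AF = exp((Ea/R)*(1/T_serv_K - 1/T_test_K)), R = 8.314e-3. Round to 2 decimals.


T_test = 366.15 K, T_serv = 312.15 K
Ea/R = 88 / 0.008314 = 10584.56
AF = exp(10584.56 * (1/312.15 - 1/366.15))
= 148.54

148.54


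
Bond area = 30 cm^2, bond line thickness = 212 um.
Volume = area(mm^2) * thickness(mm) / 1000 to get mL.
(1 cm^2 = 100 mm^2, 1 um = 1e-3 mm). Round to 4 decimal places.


area_mm2 = 30 * 100 = 3000
blt_mm = 212 * 1e-3 = 0.212
vol_mm3 = 3000 * 0.212 = 636.0
vol_mL = 636.0 / 1000 = 0.6360 mL

0.6360


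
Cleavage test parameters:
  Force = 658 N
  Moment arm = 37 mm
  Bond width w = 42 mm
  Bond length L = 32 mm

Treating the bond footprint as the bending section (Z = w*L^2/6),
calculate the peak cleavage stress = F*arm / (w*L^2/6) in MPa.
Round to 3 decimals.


M = 658 * 37 = 24346 N*mm
Z = 42 * 32^2 / 6 = 43008 / 6 mm^3
sigma = M / Z = 6 * 24346 / 43008 = 146076 / 43008
= 3.396 MPa

3.396


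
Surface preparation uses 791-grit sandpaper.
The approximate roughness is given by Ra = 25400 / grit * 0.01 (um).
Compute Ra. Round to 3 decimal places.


Ra = 25400 / 791 * 0.01
= 254 / 791
= 0.321 um

0.321


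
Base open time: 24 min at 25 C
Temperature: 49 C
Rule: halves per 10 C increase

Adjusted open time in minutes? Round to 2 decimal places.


Acceleration = 2^((49-25)/10) = 5.2780
Open time = 24 / 5.2780 = 4.55 min

4.55


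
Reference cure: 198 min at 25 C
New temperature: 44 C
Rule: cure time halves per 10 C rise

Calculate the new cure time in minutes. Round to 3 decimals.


factor = 2^((44-25)/10) = 3.7321
t_new = 198 / 3.7321 = 53.053 min

53.053


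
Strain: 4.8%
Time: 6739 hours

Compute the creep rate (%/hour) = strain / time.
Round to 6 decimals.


Creep rate = 4.8 / 6739
= 0.000712 %/h

0.000712


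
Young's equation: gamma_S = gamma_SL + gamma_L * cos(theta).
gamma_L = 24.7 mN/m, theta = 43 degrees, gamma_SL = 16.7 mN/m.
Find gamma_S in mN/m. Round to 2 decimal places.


cos(43 deg) = 0.731354
gamma_S = 16.7 + 24.7 * 0.731354
= 34.76 mN/m

34.76


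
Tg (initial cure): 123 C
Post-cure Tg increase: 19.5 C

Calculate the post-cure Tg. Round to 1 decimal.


Post-cure Tg = 123 + 19.5 = 142.5 C

142.5


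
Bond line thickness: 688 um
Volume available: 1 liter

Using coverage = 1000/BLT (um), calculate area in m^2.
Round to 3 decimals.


1 L = 1e6 mm^3, thickness = 688 um = 0.688 mm
Area = 1e6 / 0.688 mm^2 = (1e6 / 0.688) / 1e6 m^2 = 1000 / 688 m^2
= 1.453 m^2

1.453


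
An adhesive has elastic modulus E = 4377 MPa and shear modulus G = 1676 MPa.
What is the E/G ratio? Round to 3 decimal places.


E/G = 4377 / 1676 = 2.612

2.612


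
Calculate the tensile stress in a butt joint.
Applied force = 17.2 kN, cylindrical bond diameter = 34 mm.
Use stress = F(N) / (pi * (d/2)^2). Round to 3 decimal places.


A = pi * 17.0^2 = 907.9203 mm^2
sigma = 17200.0 / 907.9203 = 18.944 MPa

18.944


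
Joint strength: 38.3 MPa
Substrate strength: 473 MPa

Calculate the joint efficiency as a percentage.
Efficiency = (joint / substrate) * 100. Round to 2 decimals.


Efficiency = (38.3 / 473) * 100 = 8.10%

8.10


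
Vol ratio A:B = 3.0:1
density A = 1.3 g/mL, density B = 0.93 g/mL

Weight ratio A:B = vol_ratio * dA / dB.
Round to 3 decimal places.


Weight ratio = 3.0 * 1.3 / 0.93
= 4.194

4.194


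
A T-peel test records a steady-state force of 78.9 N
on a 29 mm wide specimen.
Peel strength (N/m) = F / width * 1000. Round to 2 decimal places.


Peel strength = 78.9 / 29 * 1000
= 2720.69 N/m

2720.69


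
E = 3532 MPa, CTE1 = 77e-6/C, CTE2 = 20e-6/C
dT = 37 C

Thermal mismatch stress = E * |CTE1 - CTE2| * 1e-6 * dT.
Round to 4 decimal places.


= 3532 * 57e-6 * 37
= 7.4490 MPa

7.4490


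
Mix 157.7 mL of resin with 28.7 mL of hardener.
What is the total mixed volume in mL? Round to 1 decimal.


Total = 157.7 + 28.7 = 186.4 mL

186.4


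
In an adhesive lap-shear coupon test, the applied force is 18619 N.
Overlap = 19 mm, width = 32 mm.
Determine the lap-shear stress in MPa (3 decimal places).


stress = F / (overlap * width)
= 18619 / (19 * 32)
= 30.623 MPa

30.623


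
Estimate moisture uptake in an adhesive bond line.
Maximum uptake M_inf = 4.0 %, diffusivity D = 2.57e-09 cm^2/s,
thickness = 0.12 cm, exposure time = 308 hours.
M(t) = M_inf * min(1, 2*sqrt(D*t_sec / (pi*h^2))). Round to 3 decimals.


Convert time: 308 h = 1108800 s
ratio = min(1, 2*sqrt(2.57e-09*1108800/(pi*0.12^2)))
= 0.501958
M(t) = 4.0 * 0.501958 = 2.008%

2.008


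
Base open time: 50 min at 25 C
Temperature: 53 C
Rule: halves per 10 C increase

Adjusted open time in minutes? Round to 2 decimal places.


Acceleration = 2^((53-25)/10) = 6.9644
Open time = 50 / 6.9644 = 7.18 min

7.18


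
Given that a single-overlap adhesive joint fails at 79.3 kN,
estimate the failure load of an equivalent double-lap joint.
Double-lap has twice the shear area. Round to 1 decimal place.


Double-lap factor = 2
Expected load = 79.3 * 2 = 158.6 kN

158.6


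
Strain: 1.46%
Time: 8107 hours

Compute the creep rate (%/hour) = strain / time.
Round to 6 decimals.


Creep rate = 1.46 / 8107
= 0.000180 %/h

0.000180


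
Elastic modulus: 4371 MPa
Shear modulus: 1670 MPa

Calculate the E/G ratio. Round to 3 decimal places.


E / G = 4371 / 1670 = 2.617

2.617


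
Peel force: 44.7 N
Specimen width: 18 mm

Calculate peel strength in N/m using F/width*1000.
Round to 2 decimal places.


Peel strength = 44.7 / 18 * 1000 = 2483.33 N/m

2483.33


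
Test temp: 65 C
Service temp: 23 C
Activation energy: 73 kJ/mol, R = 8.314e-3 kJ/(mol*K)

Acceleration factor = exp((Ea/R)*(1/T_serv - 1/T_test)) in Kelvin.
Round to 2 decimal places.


AF = exp((73/0.008314)*(1/296.15 - 1/338.15))
= 39.75

39.75


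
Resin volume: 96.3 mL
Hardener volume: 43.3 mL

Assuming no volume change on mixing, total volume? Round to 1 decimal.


V_total = 96.3 + 43.3 = 139.6 mL

139.6


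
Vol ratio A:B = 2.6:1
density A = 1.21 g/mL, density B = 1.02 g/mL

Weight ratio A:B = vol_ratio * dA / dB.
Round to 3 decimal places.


Weight ratio = 2.6 * 1.21 / 1.02
= 3.084

3.084


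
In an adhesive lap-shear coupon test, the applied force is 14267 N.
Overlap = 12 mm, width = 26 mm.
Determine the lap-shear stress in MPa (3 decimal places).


stress = F / (overlap * width)
= 14267 / (12 * 26)
= 45.728 MPa

45.728


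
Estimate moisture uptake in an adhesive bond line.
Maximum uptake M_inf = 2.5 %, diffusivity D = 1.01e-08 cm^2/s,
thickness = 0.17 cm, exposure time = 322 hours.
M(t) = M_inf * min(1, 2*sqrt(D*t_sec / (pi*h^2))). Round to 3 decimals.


Convert time: 322 h = 1159200 s
ratio = min(1, 2*sqrt(1.01e-08*1159200/(pi*0.17^2)))
= 0.718201
M(t) = 2.5 * 0.718201 = 1.796%

1.796


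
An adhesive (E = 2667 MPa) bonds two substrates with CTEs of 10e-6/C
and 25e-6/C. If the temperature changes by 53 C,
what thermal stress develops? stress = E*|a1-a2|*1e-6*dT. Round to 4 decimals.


Stress = 2667 * |10 - 25| * 1e-6 * 53
= 2.1203 MPa

2.1203


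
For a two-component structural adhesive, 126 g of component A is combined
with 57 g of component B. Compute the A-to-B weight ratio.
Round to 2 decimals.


Weight ratio A:B = 126 / 57
= 2.21

2.21


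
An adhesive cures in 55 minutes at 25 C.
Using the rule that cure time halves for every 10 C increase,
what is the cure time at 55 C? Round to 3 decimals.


Factor = 2^((55 - 25) / 10) = 8.0000
Cure time = 55 / 8.0000
= 6.875 minutes

6.875


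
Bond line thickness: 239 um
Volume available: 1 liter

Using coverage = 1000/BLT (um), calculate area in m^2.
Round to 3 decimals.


1 L = 1e6 mm^3, thickness = 239 um = 0.239 mm
Area = 1e6 / 0.239 mm^2 = (1e6 / 0.239) / 1e6 m^2 = 1000 / 239 m^2
= 4.184 m^2

4.184


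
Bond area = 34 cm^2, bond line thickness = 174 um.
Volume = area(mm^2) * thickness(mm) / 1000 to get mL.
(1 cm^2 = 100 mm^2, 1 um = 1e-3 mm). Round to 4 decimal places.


area_mm2 = 34 * 100 = 3400
blt_mm = 174 * 1e-3 = 0.174
vol_mm3 = 3400 * 0.174 = 591.6
vol_mL = 591.6 / 1000 = 0.5916 mL

0.5916


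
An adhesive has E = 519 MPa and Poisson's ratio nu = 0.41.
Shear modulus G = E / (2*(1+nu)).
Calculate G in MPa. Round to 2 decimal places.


G = 519 / (2*(1+0.41))
= 519 / 2.82
= 184.04 MPa

184.04


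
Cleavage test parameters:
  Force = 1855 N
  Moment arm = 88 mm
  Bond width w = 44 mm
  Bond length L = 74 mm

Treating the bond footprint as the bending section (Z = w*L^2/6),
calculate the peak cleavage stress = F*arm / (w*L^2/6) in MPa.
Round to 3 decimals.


M = 1855 * 88 = 163240 N*mm
Z = 44 * 74^2 / 6 = 240944 / 6 mm^3
sigma = M / Z = 6 * 163240 / 240944 = 979440 / 240944
= 4.065 MPa

4.065


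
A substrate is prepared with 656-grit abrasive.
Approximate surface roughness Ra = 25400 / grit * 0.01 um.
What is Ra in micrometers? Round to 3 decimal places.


Ra = 25400 / 656 * 0.01 = 0.387 um

0.387


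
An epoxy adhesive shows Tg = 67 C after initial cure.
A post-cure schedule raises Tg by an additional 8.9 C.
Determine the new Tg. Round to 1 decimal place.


New Tg = 67 + 8.9
= 75.9 C

75.9


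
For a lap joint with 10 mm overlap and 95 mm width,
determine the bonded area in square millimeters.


Area = 10 * 95 = 950 mm^2

950


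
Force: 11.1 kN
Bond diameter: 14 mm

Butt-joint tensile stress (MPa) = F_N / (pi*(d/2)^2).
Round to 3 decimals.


F_N = 11.1 * 1000 = 11100.0 N
A = pi*(7.0)^2 = 153.9380 mm^2
stress = 11100.0 / 153.9380 = 72.107 MPa

72.107


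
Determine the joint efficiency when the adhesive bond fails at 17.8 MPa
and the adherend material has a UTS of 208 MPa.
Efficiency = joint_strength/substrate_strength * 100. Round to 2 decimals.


Joint efficiency = 17.8 / 208 * 100
= 8.56%

8.56


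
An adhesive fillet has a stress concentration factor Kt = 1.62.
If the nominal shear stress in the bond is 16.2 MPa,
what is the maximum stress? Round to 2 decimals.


Max stress = 16.2 * 1.62 = 26.24 MPa

26.24


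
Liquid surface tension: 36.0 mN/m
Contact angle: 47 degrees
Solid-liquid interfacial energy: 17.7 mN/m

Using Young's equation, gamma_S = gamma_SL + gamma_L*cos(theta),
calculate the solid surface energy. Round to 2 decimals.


gamma_S = 17.7 + 36.0 * cos(47)
= 42.25 mN/m

42.25


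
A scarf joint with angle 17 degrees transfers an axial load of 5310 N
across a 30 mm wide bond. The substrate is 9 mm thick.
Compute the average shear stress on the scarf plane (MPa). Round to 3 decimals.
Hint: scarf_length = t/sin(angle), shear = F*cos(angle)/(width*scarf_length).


scarf_length = 9 / sin(17 deg) = 30.7827 mm
cos(17 deg) = 0.956305
shear stress = 5310 * 0.956305 / (30 * 30.7827)
= 5.499 MPa

5.499


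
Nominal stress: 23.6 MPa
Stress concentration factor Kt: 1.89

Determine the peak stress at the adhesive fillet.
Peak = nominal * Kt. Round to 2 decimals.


Peak stress = 23.6 * 1.89
= 44.60 MPa

44.60


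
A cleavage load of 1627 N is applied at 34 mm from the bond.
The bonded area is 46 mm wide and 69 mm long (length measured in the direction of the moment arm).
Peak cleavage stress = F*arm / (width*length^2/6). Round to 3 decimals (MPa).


Moment = 1627 * 34 = 55318 N*mm
Section modulus = 46 * 4761 / 6 = 219006 / 6 mm^3
Stress = 55318 / (219006 / 6) = 331908 / 219006
= 1.516 MPa

1.516


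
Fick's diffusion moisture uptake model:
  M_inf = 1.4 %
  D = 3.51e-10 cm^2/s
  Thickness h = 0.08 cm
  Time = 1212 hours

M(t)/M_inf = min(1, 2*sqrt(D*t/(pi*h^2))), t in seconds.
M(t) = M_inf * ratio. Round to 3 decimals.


t_sec = 1212 * 3600 = 4363200
ratio = 2*sqrt(3.51e-10*4363200/(pi*0.08^2))
= min(1, 0.551977)
= 0.551977
M(t) = 1.4 * 0.551977 = 0.773 %

0.773


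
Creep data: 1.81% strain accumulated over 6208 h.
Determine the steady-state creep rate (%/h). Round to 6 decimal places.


Rate = 1.81 / 6208 = 0.000292 %/h

0.000292


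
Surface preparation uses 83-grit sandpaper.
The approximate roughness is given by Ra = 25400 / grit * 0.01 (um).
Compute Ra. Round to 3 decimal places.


Ra = 25400 / 83 * 0.01
= 254 / 83
= 3.060 um

3.060


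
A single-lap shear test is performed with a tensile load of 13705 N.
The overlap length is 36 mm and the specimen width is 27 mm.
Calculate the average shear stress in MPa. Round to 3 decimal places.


Shear stress = F / (overlap * width)
= 13705 / (36 * 27)
= 13705 / 972
= 14.100 MPa

14.100


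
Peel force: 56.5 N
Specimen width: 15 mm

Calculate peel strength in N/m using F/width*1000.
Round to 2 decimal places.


Peel strength = 56.5 / 15 * 1000 = 3766.67 N/m

3766.67


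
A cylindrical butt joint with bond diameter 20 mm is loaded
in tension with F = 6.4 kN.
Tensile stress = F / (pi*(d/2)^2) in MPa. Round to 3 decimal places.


Area = pi * (20/2)^2 = 314.1593 mm^2
Stress = 6.4*1000 / 314.1593
= 20.372 MPa

20.372


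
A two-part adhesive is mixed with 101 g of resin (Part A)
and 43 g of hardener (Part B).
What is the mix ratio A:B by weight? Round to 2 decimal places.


Mix ratio = mass_A / mass_B
= 101 / 43
= 2.35

2.35


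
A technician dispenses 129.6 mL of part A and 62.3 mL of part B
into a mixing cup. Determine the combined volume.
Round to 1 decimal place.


Combined volume = 129.6 + 62.3
= 191.9 mL

191.9


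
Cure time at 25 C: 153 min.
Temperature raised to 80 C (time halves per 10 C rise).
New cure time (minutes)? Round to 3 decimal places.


Acceleration factor = 2^(55/10) = 45.2548
New time = 153 / 45.2548 = 3.381 min

3.381


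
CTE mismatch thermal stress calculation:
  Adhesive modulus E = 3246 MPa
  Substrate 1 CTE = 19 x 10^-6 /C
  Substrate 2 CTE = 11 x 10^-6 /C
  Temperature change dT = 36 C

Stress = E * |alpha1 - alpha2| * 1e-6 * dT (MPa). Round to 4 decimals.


delta_alpha = |19 - 11| = 8 x 10^-6/C
Stress = 3246 * 8e-6 * 36
= 0.9348 MPa

0.9348


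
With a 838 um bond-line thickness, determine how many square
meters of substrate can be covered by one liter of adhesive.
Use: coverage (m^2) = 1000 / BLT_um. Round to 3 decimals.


Coverage = 1000 / 838 = 1.193 m^2

1.193


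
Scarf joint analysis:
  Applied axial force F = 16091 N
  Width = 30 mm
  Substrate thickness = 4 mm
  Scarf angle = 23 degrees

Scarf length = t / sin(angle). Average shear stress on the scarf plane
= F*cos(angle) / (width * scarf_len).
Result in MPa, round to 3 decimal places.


Scarf length = 4 / sin(23 deg) = 10.2372 mm
cos(23 deg) = 0.920505
Shear = 16091 * 0.920505 / (30 * 10.2372)
= 48.229 MPa

48.229


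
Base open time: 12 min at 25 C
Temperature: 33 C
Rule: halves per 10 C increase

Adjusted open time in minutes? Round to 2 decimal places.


Acceleration = 2^((33-25)/10) = 1.7411
Open time = 12 / 1.7411 = 6.89 min

6.89


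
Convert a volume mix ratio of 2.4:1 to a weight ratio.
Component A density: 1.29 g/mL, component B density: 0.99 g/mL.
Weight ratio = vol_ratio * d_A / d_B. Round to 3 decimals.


= 2.4 * 1.29 / 0.99 = 3.127

3.127


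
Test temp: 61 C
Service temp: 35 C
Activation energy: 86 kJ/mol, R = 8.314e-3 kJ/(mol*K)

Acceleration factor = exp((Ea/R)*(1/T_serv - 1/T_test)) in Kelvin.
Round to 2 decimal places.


AF = exp((86/0.008314)*(1/308.15 - 1/334.15))
= 13.63

13.63


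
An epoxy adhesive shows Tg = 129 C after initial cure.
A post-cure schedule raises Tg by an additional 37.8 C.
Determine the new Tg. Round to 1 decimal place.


New Tg = 129 + 37.8
= 166.8 C

166.8


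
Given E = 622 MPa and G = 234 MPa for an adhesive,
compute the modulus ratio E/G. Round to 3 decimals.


E/G ratio = 622 / 234 = 2.658

2.658


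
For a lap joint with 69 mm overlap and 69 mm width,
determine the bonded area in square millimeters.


Area = 69 * 69 = 4761 mm^2

4761


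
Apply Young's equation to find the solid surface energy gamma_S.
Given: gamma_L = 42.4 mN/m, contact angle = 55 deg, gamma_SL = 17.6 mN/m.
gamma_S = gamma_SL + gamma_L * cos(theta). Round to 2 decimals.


theta_rad = 55 * pi/180 = 0.959931
gamma_S = 17.6 + 42.4 * cos(0.959931)
= 41.92 mN/m

41.92


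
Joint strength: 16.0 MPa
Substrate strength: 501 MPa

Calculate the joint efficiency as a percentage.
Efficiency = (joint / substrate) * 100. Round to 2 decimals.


Efficiency = (16.0 / 501) * 100 = 3.19%

3.19


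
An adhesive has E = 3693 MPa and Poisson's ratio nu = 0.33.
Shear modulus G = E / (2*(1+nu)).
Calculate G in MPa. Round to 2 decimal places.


G = 3693 / (2*(1+0.33))
= 3693 / 2.66
= 1388.35 MPa

1388.35


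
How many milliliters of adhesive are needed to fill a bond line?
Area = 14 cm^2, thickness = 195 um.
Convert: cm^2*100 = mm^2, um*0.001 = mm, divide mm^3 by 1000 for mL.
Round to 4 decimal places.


= (14 * 100) * (195 * 0.001) / 1000
= 0.2730 mL

0.2730


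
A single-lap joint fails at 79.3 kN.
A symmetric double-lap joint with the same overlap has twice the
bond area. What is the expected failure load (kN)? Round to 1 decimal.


Double-lap load = 2 * 79.3 = 158.6 kN

158.6


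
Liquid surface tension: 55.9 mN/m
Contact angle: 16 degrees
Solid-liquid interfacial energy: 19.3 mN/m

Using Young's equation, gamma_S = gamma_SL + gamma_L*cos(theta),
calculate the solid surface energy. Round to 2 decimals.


gamma_S = 19.3 + 55.9 * cos(16)
= 73.03 mN/m

73.03


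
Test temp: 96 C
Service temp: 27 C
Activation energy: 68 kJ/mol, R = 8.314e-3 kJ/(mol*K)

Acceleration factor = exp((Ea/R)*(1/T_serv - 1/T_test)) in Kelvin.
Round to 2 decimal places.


AF = exp((68/0.008314)*(1/300.15 - 1/369.15))
= 162.94

162.94


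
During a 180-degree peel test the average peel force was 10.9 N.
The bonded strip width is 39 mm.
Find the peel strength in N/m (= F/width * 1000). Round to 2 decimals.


Peel strength = F/width * 1000
= 10.9 / 39 * 1000
= 279.49 N/m

279.49


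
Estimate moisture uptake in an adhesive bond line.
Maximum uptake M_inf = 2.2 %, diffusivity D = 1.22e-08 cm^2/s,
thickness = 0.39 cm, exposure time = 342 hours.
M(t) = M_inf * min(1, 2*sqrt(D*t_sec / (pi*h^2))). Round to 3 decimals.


Convert time: 342 h = 1231200 s
ratio = min(1, 2*sqrt(1.22e-08*1231200/(pi*0.39^2)))
= 0.354597
M(t) = 2.2 * 0.354597 = 0.780%

0.780


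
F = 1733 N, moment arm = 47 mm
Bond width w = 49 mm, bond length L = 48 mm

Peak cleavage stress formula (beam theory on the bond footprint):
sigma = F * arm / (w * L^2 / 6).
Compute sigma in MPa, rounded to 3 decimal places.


sigma = (1733 * 47) / (49 * 2304 / 6)
= 81451 * 6 / 112896
= 488706 / 112896
= 4.329 MPa

4.329


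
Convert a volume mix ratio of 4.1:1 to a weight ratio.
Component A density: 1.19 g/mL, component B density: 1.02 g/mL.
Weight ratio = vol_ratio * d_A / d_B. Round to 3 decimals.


= 4.1 * 1.19 / 1.02 = 4.783

4.783


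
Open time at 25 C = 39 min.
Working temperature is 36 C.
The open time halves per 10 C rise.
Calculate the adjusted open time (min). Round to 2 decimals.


factor = 2^((36 - 25) / 10) = 2.1435
ot = 39 / 2.1435 = 18.19 min

18.19


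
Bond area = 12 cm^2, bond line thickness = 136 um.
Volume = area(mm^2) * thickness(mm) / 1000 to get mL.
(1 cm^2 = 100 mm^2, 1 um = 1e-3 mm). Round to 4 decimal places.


area_mm2 = 12 * 100 = 1200
blt_mm = 136 * 1e-3 = 0.136
vol_mm3 = 1200 * 0.136 = 163.2
vol_mL = 163.2 / 1000 = 0.1632 mL

0.1632


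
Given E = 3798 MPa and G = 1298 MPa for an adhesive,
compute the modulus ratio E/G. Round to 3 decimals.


E/G ratio = 3798 / 1298 = 2.926

2.926


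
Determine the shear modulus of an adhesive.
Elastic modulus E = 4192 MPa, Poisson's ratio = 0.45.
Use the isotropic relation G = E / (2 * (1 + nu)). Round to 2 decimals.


G = 4192 / (2*(1+0.45)) = 4192 / 2.90
= 1445.52 MPa

1445.52


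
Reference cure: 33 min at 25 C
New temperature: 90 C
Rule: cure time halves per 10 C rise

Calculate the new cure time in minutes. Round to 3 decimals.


factor = 2^((90-25)/10) = 90.5097
t_new = 33 / 90.5097 = 0.365 min

0.365


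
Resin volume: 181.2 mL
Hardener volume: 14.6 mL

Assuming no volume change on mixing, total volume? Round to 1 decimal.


V_total = 181.2 + 14.6 = 195.8 mL

195.8


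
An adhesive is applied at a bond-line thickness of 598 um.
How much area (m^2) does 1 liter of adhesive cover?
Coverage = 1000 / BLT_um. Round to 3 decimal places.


Coverage = 1000 / 598 = 1.672 m^2

1.672


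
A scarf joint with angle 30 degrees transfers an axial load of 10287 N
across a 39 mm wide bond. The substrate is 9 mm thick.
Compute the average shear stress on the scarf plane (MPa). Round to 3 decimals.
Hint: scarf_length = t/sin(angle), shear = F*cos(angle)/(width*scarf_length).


scarf_length = 9 / sin(30 deg) = 18.0000 mm
cos(30 deg) = 0.866025
shear stress = 10287 * 0.866025 / (39 * 18.0000)
= 12.691 MPa

12.691


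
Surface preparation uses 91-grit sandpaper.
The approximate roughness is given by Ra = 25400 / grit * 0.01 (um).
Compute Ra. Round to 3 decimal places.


Ra = 25400 / 91 * 0.01
= 254 / 91
= 2.791 um

2.791


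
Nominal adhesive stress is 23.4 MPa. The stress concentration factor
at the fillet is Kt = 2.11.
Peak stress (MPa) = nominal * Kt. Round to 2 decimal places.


Peak = 23.4 * 2.11 = 49.37 MPa

49.37


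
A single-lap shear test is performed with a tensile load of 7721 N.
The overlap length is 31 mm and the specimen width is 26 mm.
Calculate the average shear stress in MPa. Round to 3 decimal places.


Shear stress = F / (overlap * width)
= 7721 / (31 * 26)
= 7721 / 806
= 9.579 MPa

9.579


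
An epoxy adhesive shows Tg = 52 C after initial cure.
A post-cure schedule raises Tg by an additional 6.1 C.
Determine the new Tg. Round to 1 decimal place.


New Tg = 52 + 6.1
= 58.1 C

58.1


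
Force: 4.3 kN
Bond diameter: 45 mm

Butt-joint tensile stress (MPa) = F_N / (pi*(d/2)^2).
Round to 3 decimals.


F_N = 4.3 * 1000 = 4300.0 N
A = pi*(22.5)^2 = 1590.4313 mm^2
stress = 4300.0 / 1590.4313 = 2.704 MPa

2.704


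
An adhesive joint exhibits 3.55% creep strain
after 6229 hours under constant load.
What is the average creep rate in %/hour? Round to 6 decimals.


Creep rate = strain / time
= 3.55 / 6229
= 0.000570 %/h

0.000570


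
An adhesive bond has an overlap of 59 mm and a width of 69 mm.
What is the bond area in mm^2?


Bond area = overlap * width
= 59 * 69
= 4071 mm^2

4071


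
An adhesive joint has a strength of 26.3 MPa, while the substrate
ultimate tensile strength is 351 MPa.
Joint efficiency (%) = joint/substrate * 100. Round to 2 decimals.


Efficiency = 26.3 / 351 * 100
= 7.49%

7.49


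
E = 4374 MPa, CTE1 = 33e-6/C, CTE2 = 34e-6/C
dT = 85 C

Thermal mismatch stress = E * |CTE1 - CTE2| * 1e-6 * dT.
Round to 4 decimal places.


= 4374 * 1e-6 * 85
= 0.3718 MPa

0.3718


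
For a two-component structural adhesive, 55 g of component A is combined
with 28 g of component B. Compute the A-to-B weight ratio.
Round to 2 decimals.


Weight ratio A:B = 55 / 28
= 1.96

1.96


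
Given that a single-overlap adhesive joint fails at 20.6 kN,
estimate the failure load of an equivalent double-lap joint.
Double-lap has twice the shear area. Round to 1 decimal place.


Double-lap factor = 2
Expected load = 20.6 * 2 = 41.2 kN

41.2


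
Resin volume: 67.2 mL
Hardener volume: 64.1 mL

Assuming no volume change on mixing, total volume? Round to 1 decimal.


V_total = 67.2 + 64.1 = 131.3 mL

131.3


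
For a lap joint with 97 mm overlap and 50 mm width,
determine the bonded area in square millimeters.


Area = 97 * 50 = 4850 mm^2

4850


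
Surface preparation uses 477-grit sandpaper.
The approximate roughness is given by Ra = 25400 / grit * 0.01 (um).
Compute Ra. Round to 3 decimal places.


Ra = 25400 / 477 * 0.01
= 254 / 477
= 0.532 um

0.532


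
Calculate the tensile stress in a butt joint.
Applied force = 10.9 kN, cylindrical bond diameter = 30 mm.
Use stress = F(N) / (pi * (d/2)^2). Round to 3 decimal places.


A = pi * 15.0^2 = 706.8583 mm^2
sigma = 10900.0 / 706.8583 = 15.420 MPa

15.420


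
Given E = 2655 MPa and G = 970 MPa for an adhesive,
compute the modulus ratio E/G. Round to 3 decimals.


E/G ratio = 2655 / 970 = 2.737

2.737


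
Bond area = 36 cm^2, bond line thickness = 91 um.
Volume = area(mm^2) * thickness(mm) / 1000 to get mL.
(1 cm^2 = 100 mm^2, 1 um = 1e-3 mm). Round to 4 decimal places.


area_mm2 = 36 * 100 = 3600
blt_mm = 91 * 1e-3 = 0.091
vol_mm3 = 3600 * 0.091 = 327.6
vol_mL = 327.6 / 1000 = 0.3276 mL

0.3276


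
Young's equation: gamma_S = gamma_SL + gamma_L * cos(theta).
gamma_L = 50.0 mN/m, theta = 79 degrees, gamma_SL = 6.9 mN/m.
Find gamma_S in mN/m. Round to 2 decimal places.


cos(79 deg) = 0.190809
gamma_S = 6.9 + 50.0 * 0.190809
= 16.44 mN/m

16.44


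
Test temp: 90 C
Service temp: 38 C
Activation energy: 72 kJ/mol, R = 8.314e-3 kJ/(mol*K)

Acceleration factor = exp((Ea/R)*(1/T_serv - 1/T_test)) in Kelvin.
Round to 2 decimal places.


AF = exp((72/0.008314)*(1/311.15 - 1/363.15))
= 53.81

53.81


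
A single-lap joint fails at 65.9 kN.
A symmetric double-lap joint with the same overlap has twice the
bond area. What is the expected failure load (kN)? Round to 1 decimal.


Double-lap load = 2 * 65.9 = 131.8 kN

131.8


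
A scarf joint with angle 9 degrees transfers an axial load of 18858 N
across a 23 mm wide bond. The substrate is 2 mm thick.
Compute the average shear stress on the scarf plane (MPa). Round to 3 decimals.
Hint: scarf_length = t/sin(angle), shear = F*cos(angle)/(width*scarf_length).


scarf_length = 2 / sin(9 deg) = 12.7849 mm
cos(9 deg) = 0.987688
shear stress = 18858 * 0.987688 / (23 * 12.7849)
= 63.342 MPa

63.342


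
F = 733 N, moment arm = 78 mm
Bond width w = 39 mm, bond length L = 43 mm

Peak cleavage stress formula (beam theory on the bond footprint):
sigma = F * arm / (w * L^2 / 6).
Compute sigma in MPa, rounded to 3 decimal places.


sigma = (733 * 78) / (39 * 1849 / 6)
= 57174 * 6 / 72111
= 343044 / 72111
= 4.757 MPa

4.757
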